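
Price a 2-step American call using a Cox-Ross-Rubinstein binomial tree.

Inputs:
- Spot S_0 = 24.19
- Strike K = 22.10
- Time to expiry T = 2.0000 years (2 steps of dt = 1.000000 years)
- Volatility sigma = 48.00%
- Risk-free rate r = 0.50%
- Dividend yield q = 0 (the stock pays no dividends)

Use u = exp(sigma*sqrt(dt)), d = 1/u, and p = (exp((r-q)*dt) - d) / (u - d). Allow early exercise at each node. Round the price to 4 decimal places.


Answer: Price = V(0,0) = 7.0816

Derivation:
dt = T/N = 1.000000
u = exp(sigma*sqrt(dt)) = 1.616074; d = 1/u = 0.618783
p = (exp((r-q)*dt) - d) / (u - d) = 0.387278
Discount per step: exp(-r*dt) = 0.995012
Stock lattice S(k, i) with i counting down-moves:
  k=0: S(0,0) = 24.1900
  k=1: S(1,0) = 39.0928; S(1,1) = 14.9684
  k=2: S(2,0) = 63.1769; S(2,1) = 24.1900; S(2,2) = 9.2622
Terminal payoffs V(N, i) = max(S_T - K, 0):
  V(2,0) = 41.076938; V(2,1) = 2.090000; V(2,2) = 0.000000
Backward induction: V(k, i) = exp(-r*dt) * [p * V(k+1, i) + (1-p) * V(k+1, i+1)]; then take max(V_cont, immediate exercise) for American.
  V(1,0) = exp(-r*dt) * [p*41.076938 + (1-p)*2.090000] = 17.103064; exercise = 16.992840; V(1,0) = max -> 17.103064
  V(1,1) = exp(-r*dt) * [p*2.090000 + (1-p)*0.000000] = 0.805375; exercise = 0.000000; V(1,1) = max -> 0.805375
  V(0,0) = exp(-r*dt) * [p*17.103064 + (1-p)*0.805375] = 7.081619; exercise = 2.090000; V(0,0) = max -> 7.081619


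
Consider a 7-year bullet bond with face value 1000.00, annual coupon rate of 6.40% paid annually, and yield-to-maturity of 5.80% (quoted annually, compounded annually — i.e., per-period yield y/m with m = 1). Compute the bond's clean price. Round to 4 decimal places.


Coupon per period c = face * coupon_rate / m = 64.000000
Periods per year m = 1; per-period yield y/m = 0.058000
Number of cashflows N = 7
Cashflows (t years, CF_t, discount factor 1/(1+y/m)^(m*t), PV):
  t = 1.0000: CF_t = 64.000000, DF = 0.945180, PV = 60.491493
  t = 2.0000: CF_t = 64.000000, DF = 0.893364, PV = 57.175325
  t = 3.0000: CF_t = 64.000000, DF = 0.844390, PV = 54.040949
  t = 4.0000: CF_t = 64.000000, DF = 0.798100, PV = 51.078402
  t = 5.0000: CF_t = 64.000000, DF = 0.754348, PV = 48.278263
  t = 6.0000: CF_t = 64.000000, DF = 0.712994, PV = 45.631628
  t = 7.0000: CF_t = 1064.000000, DF = 0.673908, PV = 717.037640
Price P = sum_t PV_t = 1033.733701

Answer: Price = 1033.7337


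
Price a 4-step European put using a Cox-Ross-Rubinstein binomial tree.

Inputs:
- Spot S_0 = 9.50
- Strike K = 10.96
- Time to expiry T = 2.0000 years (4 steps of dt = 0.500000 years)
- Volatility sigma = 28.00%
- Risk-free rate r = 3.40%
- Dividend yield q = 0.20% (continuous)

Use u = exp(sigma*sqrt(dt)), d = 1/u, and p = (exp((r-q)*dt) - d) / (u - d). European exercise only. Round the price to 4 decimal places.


dt = T/N = 0.500000
u = exp(sigma*sqrt(dt)) = 1.218950; d = 1/u = 0.820378
p = (exp((r-q)*dt) - d) / (u - d) = 0.491130
Discount per step: exp(-r*dt) = 0.983144
Stock lattice S(k, i) with i counting down-moves:
  k=0: S(0,0) = 9.5000
  k=1: S(1,0) = 11.5800; S(1,1) = 7.7936
  k=2: S(2,0) = 14.1155; S(2,1) = 9.5000; S(2,2) = 6.3937
  k=3: S(3,0) = 17.2061; S(3,1) = 11.5800; S(3,2) = 7.7936; S(3,3) = 5.2452
  k=4: S(4,0) = 20.9733; S(4,1) = 14.1155; S(4,2) = 9.5000; S(4,3) = 6.3937; S(4,4) = 4.3031
Terminal payoffs V(N, i) = max(K - S_T, 0):
  V(4,0) = 0.000000; V(4,1) = 0.000000; V(4,2) = 1.460000; V(4,3) = 4.566307; V(4,4) = 6.656915
Backward induction: V(k, i) = exp(-r*dt) * [p * V(k+1, i) + (1-p) * V(k+1, i+1)].
  V(3,0) = exp(-r*dt) * [p*0.000000 + (1-p)*0.000000] = 0.000000
  V(3,1) = exp(-r*dt) * [p*0.000000 + (1-p)*1.460000] = 0.730427
  V(3,2) = exp(-r*dt) * [p*1.460000 + (1-p)*4.566307] = 2.989452
  V(3,3) = exp(-r*dt) * [p*4.566307 + (1-p)*6.656915] = 5.535252
  V(2,0) = exp(-r*dt) * [p*0.000000 + (1-p)*0.730427] = 0.365427
  V(2,1) = exp(-r*dt) * [p*0.730427 + (1-p)*2.989452] = 1.848288
  V(2,2) = exp(-r*dt) * [p*2.989452 + (1-p)*5.535252] = 4.212706
  V(1,0) = exp(-r*dt) * [p*0.365427 + (1-p)*1.848288] = 1.101132
  V(1,1) = exp(-r*dt) * [p*1.848288 + (1-p)*4.212706] = 3.000033
  V(0,0) = exp(-r*dt) * [p*1.101132 + (1-p)*3.000033] = 2.032577

Answer: Price = V(0,0) = 2.0326


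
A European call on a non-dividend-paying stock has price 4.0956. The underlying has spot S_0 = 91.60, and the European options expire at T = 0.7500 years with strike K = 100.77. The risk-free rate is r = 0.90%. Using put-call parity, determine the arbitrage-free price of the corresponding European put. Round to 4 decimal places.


Answer: Put price = 12.5877

Derivation:
Put-call parity: C - P = S_0 * exp(-qT) - K * exp(-rT).
S_0 * exp(-qT) = 91.6000 * 1.00000000 = 91.60000000
K * exp(-rT) = 100.7700 * 0.99327273 = 100.09209301
P = C - S*exp(-qT) + K*exp(-rT)
P = 4.0956 - 91.60000000 + 100.09209301 = 12.5877


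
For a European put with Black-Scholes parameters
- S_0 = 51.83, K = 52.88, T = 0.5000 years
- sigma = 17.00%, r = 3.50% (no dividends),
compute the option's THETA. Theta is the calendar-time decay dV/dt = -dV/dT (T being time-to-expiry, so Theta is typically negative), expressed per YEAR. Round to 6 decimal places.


d1 = 0.0388404326; d2 = -0.0813677202
phi(d1) = 0.3986414758; exp(-qT) = 1.0000000000; exp(-rT) = 0.9826522357
Theta = -S*exp(-qT)*phi(d1)*sigma/(2*sqrt(T)) + r*K*exp(-rT)*N(-d2) - q*S*exp(-qT)*N(-d1)
N(-d1) = 0.4845088043; N(-d2) = 0.5324252402; sqrt(T) = 0.7071067812
Term 1 = -51.8300 * 1.0000000000 * 0.3986414758 * 0.1700 / (2 * 0.7071067812) = -2.4836912902
Term 2 = 0.0350 * 52.8800 * 0.9826522357 * 0.5324252402 = 0.9683179284
Term 3 = 0 (no dividend yield, q = 0)
Theta = -2.4836912902 + (0.9683179284) + (0.0000000000) = -1.515373

Answer: Theta = -1.515373


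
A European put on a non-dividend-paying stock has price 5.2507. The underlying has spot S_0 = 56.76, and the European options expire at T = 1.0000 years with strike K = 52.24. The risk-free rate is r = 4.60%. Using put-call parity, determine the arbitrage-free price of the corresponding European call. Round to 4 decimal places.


Put-call parity: C - P = S_0 * exp(-qT) - K * exp(-rT).
S_0 * exp(-qT) = 56.7600 * 1.00000000 = 56.76000000
K * exp(-rT) = 52.2400 * 0.95504196 = 49.89139210
C = P + S*exp(-qT) - K*exp(-rT)
C = 5.2507 + 56.76000000 - 49.89139210 = 12.1193

Answer: Call price = 12.1193


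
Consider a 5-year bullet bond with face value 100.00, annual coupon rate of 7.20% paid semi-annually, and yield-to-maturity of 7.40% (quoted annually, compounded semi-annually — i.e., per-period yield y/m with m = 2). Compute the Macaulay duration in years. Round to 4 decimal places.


Coupon per period c = face * coupon_rate / m = 3.600000
Periods per year m = 2; per-period yield y/m = 0.037000
Number of cashflows N = 10
Cashflows (t years, CF_t, discount factor 1/(1+y/m)^(m*t), PV):
  t = 0.5000: CF_t = 3.600000, DF = 0.964320, PV = 3.471553
  t = 1.0000: CF_t = 3.600000, DF = 0.929913, PV = 3.347688
  t = 1.5000: CF_t = 3.600000, DF = 0.896734, PV = 3.228243
  t = 2.0000: CF_t = 3.600000, DF = 0.864739, PV = 3.113060
  t = 2.5000: CF_t = 3.600000, DF = 0.833885, PV = 3.001986
  t = 3.0000: CF_t = 3.600000, DF = 0.804132, PV = 2.894876
  t = 3.5000: CF_t = 3.600000, DF = 0.775441, PV = 2.791587
  t = 4.0000: CF_t = 3.600000, DF = 0.747773, PV = 2.691984
  t = 4.5000: CF_t = 3.600000, DF = 0.721093, PV = 2.595934
  t = 5.0000: CF_t = 103.600000, DF = 0.695364, PV = 72.039749
Price P = sum_t PV_t = 99.176660
Macaulay numerator sum_t t * PV_t:
  t * PV_t at t = 0.5000: 1.735776
  t * PV_t at t = 1.0000: 3.347688
  t * PV_t at t = 1.5000: 4.842365
  t * PV_t at t = 2.0000: 6.226120
  t * PV_t at t = 2.5000: 7.504966
  t * PV_t at t = 3.0000: 8.684628
  t * PV_t at t = 3.5000: 9.770555
  t * PV_t at t = 4.0000: 10.767935
  t * PV_t at t = 4.5000: 11.681704
  t * PV_t at t = 5.0000: 360.198745
Macaulay duration D = (sum_t t * PV_t) / P = 424.760483 / 99.176660 = 4.282867

Answer: Macaulay duration = 4.2829 years


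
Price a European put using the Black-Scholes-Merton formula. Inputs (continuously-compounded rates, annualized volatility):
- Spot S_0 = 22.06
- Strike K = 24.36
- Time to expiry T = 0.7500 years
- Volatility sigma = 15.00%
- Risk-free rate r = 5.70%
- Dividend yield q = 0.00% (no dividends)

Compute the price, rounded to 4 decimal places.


Answer: Price = 1.9249

Derivation:
d1 = (ln(S/K) + (r - q + 0.5*sigma^2) * T) / (sigma * sqrt(T)) = -0.36941895
d2 = d1 - sigma * sqrt(T) = -0.49932276
exp(-rT) = 0.95815090; exp(-qT) = 1.00000000
P = K * exp(-rT) * N(-d2) - S_0 * exp(-qT) * N(-d1)
N(-d1) = 0.64409226; N(-d2) = 0.69122399
P = 24.3600 * 0.95815090 * 0.69122399 - 22.0600 * 1.00000000 * 0.64409226 = 1.9249


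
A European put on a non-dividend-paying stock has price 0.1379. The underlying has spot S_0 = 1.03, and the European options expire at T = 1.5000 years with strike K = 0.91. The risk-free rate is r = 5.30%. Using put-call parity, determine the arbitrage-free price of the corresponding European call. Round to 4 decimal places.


Answer: Call price = 0.3274

Derivation:
Put-call parity: C - P = S_0 * exp(-qT) - K * exp(-rT).
S_0 * exp(-qT) = 1.0300 * 1.00000000 = 1.03000000
K * exp(-rT) = 0.9100 * 0.92357802 = 0.84045600
C = P + S*exp(-qT) - K*exp(-rT)
C = 0.1379 + 1.03000000 - 0.84045600 = 0.3274


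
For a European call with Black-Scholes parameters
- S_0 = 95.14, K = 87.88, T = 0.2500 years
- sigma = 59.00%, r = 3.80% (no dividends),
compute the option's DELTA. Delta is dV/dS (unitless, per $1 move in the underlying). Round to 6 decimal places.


d1 = 0.4487787915; d2 = 0.1537787915
phi(d1) = 0.3607248733; exp(-qT) = 1.0000000000; exp(-rT) = 0.9905449824
N(d1) = 0.6732043802
Delta = exp(-qT) * N(d1) = 1.0000000000 * 0.6732043802 = 0.673204

Answer: Delta = 0.673204


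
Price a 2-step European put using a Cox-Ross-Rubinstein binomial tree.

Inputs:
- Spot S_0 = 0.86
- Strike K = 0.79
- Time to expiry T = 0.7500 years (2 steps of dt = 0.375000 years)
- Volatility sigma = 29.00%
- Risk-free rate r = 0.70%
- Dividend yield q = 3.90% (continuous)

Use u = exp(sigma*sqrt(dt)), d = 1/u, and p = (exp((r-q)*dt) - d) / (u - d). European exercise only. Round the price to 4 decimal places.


dt = T/N = 0.375000
u = exp(sigma*sqrt(dt)) = 1.194333; d = 1/u = 0.837287
p = (exp((r-q)*dt) - d) / (u - d) = 0.422311
Discount per step: exp(-r*dt) = 0.997378
Stock lattice S(k, i) with i counting down-moves:
  k=0: S(0,0) = 0.8600
  k=1: S(1,0) = 1.0271; S(1,1) = 0.7201
  k=2: S(2,0) = 1.2267; S(2,1) = 0.8600; S(2,2) = 0.6029
Terminal payoffs V(N, i) = max(K - S_T, 0):
  V(2,0) = 0.000000; V(2,1) = 0.000000; V(2,2) = 0.187097
Backward induction: V(k, i) = exp(-r*dt) * [p * V(k+1, i) + (1-p) * V(k+1, i+1)].
  V(1,0) = exp(-r*dt) * [p*0.000000 + (1-p)*0.000000] = 0.000000
  V(1,1) = exp(-r*dt) * [p*0.000000 + (1-p)*0.187097] = 0.107801
  V(0,0) = exp(-r*dt) * [p*0.000000 + (1-p)*0.107801] = 0.062112

Answer: Price = V(0,0) = 0.0621


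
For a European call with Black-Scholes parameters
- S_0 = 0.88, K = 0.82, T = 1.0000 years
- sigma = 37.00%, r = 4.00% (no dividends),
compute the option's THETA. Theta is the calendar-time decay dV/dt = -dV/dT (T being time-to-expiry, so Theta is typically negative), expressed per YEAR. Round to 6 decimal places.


Answer: Theta = -0.074957

Derivation:
d1 = 0.4839663979; d2 = 0.1139663979
phi(d1) = 0.3548534930; exp(-qT) = 1.0000000000; exp(-rT) = 0.9607894392
Theta = -S*exp(-qT)*phi(d1)*sigma/(2*sqrt(T)) - r*K*exp(-rT)*N(d2) + q*S*exp(-qT)*N(d1)
N(d1) = 0.6857951417; N(d2) = 0.5453677848; sqrt(T) = 1.0000000000
Term 1 = -0.8800 * 1.0000000000 * 0.3548534930 * 0.3700 / (2 * 1.0000000000) = -0.0577701487
Term 2 = -0.0400 * 0.8200 * 0.9607894392 * 0.5453677848 = -0.0171866623
Term 3 = 0 (no dividend yield, q = 0)
Theta = -0.0577701487 + (-0.0171866623) + (0.0000000000) = -0.074957


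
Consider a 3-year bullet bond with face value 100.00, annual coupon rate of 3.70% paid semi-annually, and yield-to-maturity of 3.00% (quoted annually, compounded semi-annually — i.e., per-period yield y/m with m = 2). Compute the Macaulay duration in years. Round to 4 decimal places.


Answer: Macaulay duration = 2.8686 years

Derivation:
Coupon per period c = face * coupon_rate / m = 1.850000
Periods per year m = 2; per-period yield y/m = 0.015000
Number of cashflows N = 6
Cashflows (t years, CF_t, discount factor 1/(1+y/m)^(m*t), PV):
  t = 0.5000: CF_t = 1.850000, DF = 0.985222, PV = 1.822660
  t = 1.0000: CF_t = 1.850000, DF = 0.970662, PV = 1.795724
  t = 1.5000: CF_t = 1.850000, DF = 0.956317, PV = 1.769186
  t = 2.0000: CF_t = 1.850000, DF = 0.942184, PV = 1.743041
  t = 2.5000: CF_t = 1.850000, DF = 0.928260, PV = 1.717282
  t = 3.0000: CF_t = 101.850000, DF = 0.914542, PV = 93.146122
Price P = sum_t PV_t = 101.994016
Macaulay numerator sum_t t * PV_t:
  t * PV_t at t = 0.5000: 0.911330
  t * PV_t at t = 1.0000: 1.795724
  t * PV_t at t = 1.5000: 2.653780
  t * PV_t at t = 2.0000: 3.486082
  t * PV_t at t = 2.5000: 4.293204
  t * PV_t at t = 3.0000: 279.438367
Macaulay duration D = (sum_t t * PV_t) / P = 292.578487 / 101.994016 = 2.868585


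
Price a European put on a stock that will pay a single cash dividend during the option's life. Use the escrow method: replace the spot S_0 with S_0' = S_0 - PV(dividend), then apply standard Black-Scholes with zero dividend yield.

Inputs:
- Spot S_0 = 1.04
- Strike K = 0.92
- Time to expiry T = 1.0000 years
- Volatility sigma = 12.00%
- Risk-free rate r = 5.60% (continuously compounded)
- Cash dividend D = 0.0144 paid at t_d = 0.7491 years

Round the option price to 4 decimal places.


PV(D) = D * exp(-r * t_d) = 0.0144 * 0.95891811 = 0.01380842
S_0' = S_0 - PV(D) = 1.0400 - 0.01380842 = 1.02619158
d1 = (ln(S_0'/K) + (r + sigma^2/2)*T) / (sigma*sqrt(T)) = 1.43696719
d2 = d1 - sigma*sqrt(T) = 1.31696719
exp(-rT) = 0.94553914
N(-d1) = 0.07536366; N(-d2) = 0.09392481
P = K * exp(-rT) * N(-d2) - S_0' * N(-d1) = 0.9200 * 0.94553914 * 0.09392481 - 1.02619158 * 0.07536366 = 0.0044

Answer: Price = 0.0044


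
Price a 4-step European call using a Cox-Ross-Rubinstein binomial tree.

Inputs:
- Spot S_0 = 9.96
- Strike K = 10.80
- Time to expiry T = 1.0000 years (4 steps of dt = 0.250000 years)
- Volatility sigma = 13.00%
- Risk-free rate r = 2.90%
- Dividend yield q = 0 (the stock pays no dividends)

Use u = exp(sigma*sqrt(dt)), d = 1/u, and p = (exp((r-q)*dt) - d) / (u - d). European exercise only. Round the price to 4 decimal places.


dt = T/N = 0.250000
u = exp(sigma*sqrt(dt)) = 1.067159; d = 1/u = 0.937067
p = (exp((r-q)*dt) - d) / (u - d) = 0.539688
Discount per step: exp(-r*dt) = 0.992776
Stock lattice S(k, i) with i counting down-moves:
  k=0: S(0,0) = 9.9600
  k=1: S(1,0) = 10.6289; S(1,1) = 9.3332
  k=2: S(2,0) = 11.3427; S(2,1) = 9.9600; S(2,2) = 8.7458
  k=3: S(3,0) = 12.1045; S(3,1) = 10.6289; S(3,2) = 9.3332; S(3,3) = 8.1954
  k=4: S(4,0) = 12.9174; S(4,1) = 11.3427; S(4,2) = 9.9600; S(4,3) = 8.7458; S(4,4) = 7.6797
Terminal payoffs V(N, i) = max(S_T - K, 0):
  V(4,0) = 2.117424; V(4,1) = 0.542731; V(4,2) = 0.000000; V(4,3) = 0.000000; V(4,4) = 0.000000
Backward induction: V(k, i) = exp(-r*dt) * [p * V(k+1, i) + (1-p) * V(k+1, i+1)].
  V(3,0) = exp(-r*dt) * [p*2.117424 + (1-p)*0.542731] = 1.382514
  V(3,1) = exp(-r*dt) * [p*0.542731 + (1-p)*0.000000] = 0.290789
  V(3,2) = exp(-r*dt) * [p*0.000000 + (1-p)*0.000000] = 0.000000
  V(3,3) = exp(-r*dt) * [p*0.000000 + (1-p)*0.000000] = 0.000000
  V(2,0) = exp(-r*dt) * [p*1.382514 + (1-p)*0.290789] = 0.873624
  V(2,1) = exp(-r*dt) * [p*0.290789 + (1-p)*0.000000] = 0.155802
  V(2,2) = exp(-r*dt) * [p*0.000000 + (1-p)*0.000000] = 0.000000
  V(1,0) = exp(-r*dt) * [p*0.873624 + (1-p)*0.155802] = 0.539278
  V(1,1) = exp(-r*dt) * [p*0.155802 + (1-p)*0.000000] = 0.083477
  V(0,0) = exp(-r*dt) * [p*0.539278 + (1-p)*0.083477] = 0.327087

Answer: Price = V(0,0) = 0.3271


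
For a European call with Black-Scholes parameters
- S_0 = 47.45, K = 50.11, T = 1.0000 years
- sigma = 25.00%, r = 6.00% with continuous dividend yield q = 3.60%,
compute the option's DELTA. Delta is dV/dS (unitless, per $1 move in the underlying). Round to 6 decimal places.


Answer: Delta = 0.483407

Derivation:
d1 = 0.0028237443; d2 = -0.2471762557
phi(d1) = 0.3989406899; exp(-qT) = 0.9646402935; exp(-rT) = 0.9417645336
N(d1) = 0.5011265095
Delta = exp(-qT) * N(d1) = 0.9646402935 * 0.5011265095 = 0.483407


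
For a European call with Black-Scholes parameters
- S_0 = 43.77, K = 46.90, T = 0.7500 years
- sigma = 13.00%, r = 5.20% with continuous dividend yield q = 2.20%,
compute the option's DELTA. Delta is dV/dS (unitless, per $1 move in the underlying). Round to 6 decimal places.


d1 = -0.3573489439; d2 = -0.4699322464
phi(d1) = 0.3742663134; exp(-qT) = 0.9836353794; exp(-rT) = 0.9617507091
N(d1) = 0.3604152968
Delta = exp(-qT) * N(d1) = 0.9836353794 * 0.3604152968 = 0.354517

Answer: Delta = 0.354517


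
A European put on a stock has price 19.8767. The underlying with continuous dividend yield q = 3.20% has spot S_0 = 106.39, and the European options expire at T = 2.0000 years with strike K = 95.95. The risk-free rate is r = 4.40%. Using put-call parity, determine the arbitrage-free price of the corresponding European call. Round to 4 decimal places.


Put-call parity: C - P = S_0 * exp(-qT) - K * exp(-rT).
S_0 * exp(-qT) = 106.3900 * 0.93800500 = 99.79435190
K * exp(-rT) = 95.9500 * 0.91576088 = 87.86725612
C = P + S*exp(-qT) - K*exp(-rT)
C = 19.8767 + 99.79435190 - 87.86725612 = 31.8038

Answer: Call price = 31.8038


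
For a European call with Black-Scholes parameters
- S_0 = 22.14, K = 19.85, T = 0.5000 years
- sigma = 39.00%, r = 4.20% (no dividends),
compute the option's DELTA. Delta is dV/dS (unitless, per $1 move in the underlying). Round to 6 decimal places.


d1 = 0.6099500199; d2 = 0.3341783752
phi(d1) = 0.3312247780; exp(-qT) = 1.0000000000; exp(-rT) = 0.9792189646
N(d1) = 0.7290525418
Delta = exp(-qT) * N(d1) = 1.0000000000 * 0.7290525418 = 0.729053

Answer: Delta = 0.729053


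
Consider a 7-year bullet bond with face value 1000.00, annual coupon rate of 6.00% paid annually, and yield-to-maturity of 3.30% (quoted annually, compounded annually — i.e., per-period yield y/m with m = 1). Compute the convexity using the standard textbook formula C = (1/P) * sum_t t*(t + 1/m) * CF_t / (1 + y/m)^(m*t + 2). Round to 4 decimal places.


Coupon per period c = face * coupon_rate / m = 60.000000
Periods per year m = 1; per-period yield y/m = 0.033000
Number of cashflows N = 7
Cashflows (t years, CF_t, discount factor 1/(1+y/m)^(m*t), PV):
  t = 1.0000: CF_t = 60.000000, DF = 0.968054, PV = 58.083253
  t = 2.0000: CF_t = 60.000000, DF = 0.937129, PV = 56.227737
  t = 3.0000: CF_t = 60.000000, DF = 0.907192, PV = 54.431498
  t = 4.0000: CF_t = 60.000000, DF = 0.878211, PV = 52.692641
  t = 5.0000: CF_t = 60.000000, DF = 0.850156, PV = 51.009333
  t = 6.0000: CF_t = 60.000000, DF = 0.822997, PV = 49.379799
  t = 7.0000: CF_t = 1060.000000, DF = 0.796705, PV = 844.507702
Price P = sum_t PV_t = 1166.331963
Convexity numerator sum_t t*(t + 1/m) * CF_t / (1+y/m)^(m*t + 2):
  t = 1.0000: term = 108.862996
  t = 2.0000: term = 316.155845
  t = 3.0000: term = 612.111993
  t = 4.0000: term = 987.595988
  t = 5.0000: term = 1434.069682
  t = 6.0000: term = 1943.560073
  t = 7.0000: term = 44319.106747
Convexity = (1/P) * sum = 49721.463324 / 1166.331963 = 42.630627

Answer: Convexity = 42.6306


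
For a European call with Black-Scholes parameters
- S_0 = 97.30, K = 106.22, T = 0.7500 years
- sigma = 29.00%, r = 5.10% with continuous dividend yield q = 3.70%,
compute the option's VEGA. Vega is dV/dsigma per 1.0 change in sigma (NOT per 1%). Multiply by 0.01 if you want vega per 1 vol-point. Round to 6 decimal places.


Answer: Vega = 32.160251

Derivation:
d1 = -0.1818690211; d2 = -0.4330163882
phi(d1) = 0.3923987630; exp(-qT) = 0.9726314943; exp(-rT) = 0.9624722927
Vega = S * exp(-qT) * phi(d1) * sqrt(T) = 97.3000 * 0.9726314943 * 0.3923987630 * 0.8660254038 = 32.160251


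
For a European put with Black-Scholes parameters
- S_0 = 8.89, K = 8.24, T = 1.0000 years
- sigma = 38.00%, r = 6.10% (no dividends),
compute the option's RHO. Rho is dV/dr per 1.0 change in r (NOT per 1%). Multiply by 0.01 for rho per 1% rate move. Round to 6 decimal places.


Answer: Rho = -3.351929

Derivation:
d1 = 0.5503334358; d2 = 0.1703334358
phi(d1) = 0.3428809494; exp(-qT) = 1.0000000000; exp(-rT) = 0.9408232398
N(-d2) = 0.4323739587
Rho = -K*T*exp(-rT)*N(-d2) = -8.2400 * 1.0000 * 0.9408232398 * 0.4323739587 = -3.351929


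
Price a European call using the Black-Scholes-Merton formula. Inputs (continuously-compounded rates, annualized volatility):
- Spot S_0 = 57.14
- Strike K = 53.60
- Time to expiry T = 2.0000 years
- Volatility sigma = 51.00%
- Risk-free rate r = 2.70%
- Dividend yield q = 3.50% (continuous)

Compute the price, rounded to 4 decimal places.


d1 = (ln(S/K) + (r - q + 0.5*sigma^2) * T) / (sigma * sqrt(T)) = 0.42711375
d2 = d1 - sigma * sqrt(T) = -0.29413517
exp(-rT) = 0.94743211; exp(-qT) = 0.93239382
C = S_0 * exp(-qT) * N(d1) - K * exp(-rT) * N(d2)
N(d1) = 0.66535176; N(d2) = 0.38432731
C = 57.1400 * 0.93239382 * 0.66535176 - 53.6000 * 0.94743211 * 0.38432731 = 15.9309

Answer: Price = 15.9309


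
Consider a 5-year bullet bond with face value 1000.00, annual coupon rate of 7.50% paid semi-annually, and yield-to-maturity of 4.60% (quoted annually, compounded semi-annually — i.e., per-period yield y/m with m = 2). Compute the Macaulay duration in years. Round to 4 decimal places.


Coupon per period c = face * coupon_rate / m = 37.500000
Periods per year m = 2; per-period yield y/m = 0.023000
Number of cashflows N = 10
Cashflows (t years, CF_t, discount factor 1/(1+y/m)^(m*t), PV):
  t = 0.5000: CF_t = 37.500000, DF = 0.977517, PV = 36.656891
  t = 1.0000: CF_t = 37.500000, DF = 0.955540, PV = 35.832739
  t = 1.5000: CF_t = 37.500000, DF = 0.934056, PV = 35.027115
  t = 2.0000: CF_t = 37.500000, DF = 0.913056, PV = 34.239604
  t = 2.5000: CF_t = 37.500000, DF = 0.892528, PV = 33.469799
  t = 3.0000: CF_t = 37.500000, DF = 0.872461, PV = 32.717301
  t = 3.5000: CF_t = 37.500000, DF = 0.852846, PV = 31.981721
  t = 4.0000: CF_t = 37.500000, DF = 0.833671, PV = 31.262679
  t = 4.5000: CF_t = 37.500000, DF = 0.814928, PV = 30.559804
  t = 5.0000: CF_t = 1037.500000, DF = 0.796606, PV = 826.478896
Price P = sum_t PV_t = 1128.226548
Macaulay numerator sum_t t * PV_t:
  t * PV_t at t = 0.5000: 18.328446
  t * PV_t at t = 1.0000: 35.832739
  t * PV_t at t = 1.5000: 52.540672
  t * PV_t at t = 2.0000: 68.479208
  t * PV_t at t = 2.5000: 83.674497
  t * PV_t at t = 3.0000: 98.151902
  t * PV_t at t = 3.5000: 111.936024
  t * PV_t at t = 4.0000: 125.050718
  t * PV_t at t = 4.5000: 137.519118
  t * PV_t at t = 5.0000: 4132.394479
Macaulay duration D = (sum_t t * PV_t) / P = 4863.907801 / 1128.226548 = 4.311109

Answer: Macaulay duration = 4.3111 years


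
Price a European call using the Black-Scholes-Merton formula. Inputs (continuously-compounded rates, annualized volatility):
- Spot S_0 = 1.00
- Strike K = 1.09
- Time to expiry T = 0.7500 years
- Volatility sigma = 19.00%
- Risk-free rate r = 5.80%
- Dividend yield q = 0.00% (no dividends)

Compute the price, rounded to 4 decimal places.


d1 = (ln(S/K) + (r - q + 0.5*sigma^2) * T) / (sigma * sqrt(T)) = -0.17709579
d2 = d1 - sigma * sqrt(T) = -0.34164062
exp(-rT) = 0.95743255; exp(-qT) = 1.00000000
C = S_0 * exp(-qT) * N(d1) - K * exp(-rT) * N(d2)
N(d1) = 0.42971657; N(d2) = 0.36631068
C = 1.0000 * 1.00000000 * 0.42971657 - 1.0900 * 0.95743255 * 0.36631068 = 0.0474

Answer: Price = 0.0474


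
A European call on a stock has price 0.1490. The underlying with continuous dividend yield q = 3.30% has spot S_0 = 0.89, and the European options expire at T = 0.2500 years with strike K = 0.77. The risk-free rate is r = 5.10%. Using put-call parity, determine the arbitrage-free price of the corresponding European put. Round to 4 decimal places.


Put-call parity: C - P = S_0 * exp(-qT) - K * exp(-rT).
S_0 * exp(-qT) = 0.8900 * 0.99178394 = 0.88268770
K * exp(-rT) = 0.7700 * 0.98733094 = 0.76024482
P = C - S*exp(-qT) + K*exp(-rT)
P = 0.1490 - 0.88268770 + 0.76024482 = 0.0266

Answer: Put price = 0.0266


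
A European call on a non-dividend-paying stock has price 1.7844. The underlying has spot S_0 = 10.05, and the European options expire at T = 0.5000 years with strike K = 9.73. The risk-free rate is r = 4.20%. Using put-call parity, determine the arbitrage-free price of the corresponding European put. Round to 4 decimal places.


Put-call parity: C - P = S_0 * exp(-qT) - K * exp(-rT).
S_0 * exp(-qT) = 10.0500 * 1.00000000 = 10.05000000
K * exp(-rT) = 9.7300 * 0.97921896 = 9.52780053
P = C - S*exp(-qT) + K*exp(-rT)
P = 1.7844 - 10.05000000 + 9.52780053 = 1.2622

Answer: Put price = 1.2622


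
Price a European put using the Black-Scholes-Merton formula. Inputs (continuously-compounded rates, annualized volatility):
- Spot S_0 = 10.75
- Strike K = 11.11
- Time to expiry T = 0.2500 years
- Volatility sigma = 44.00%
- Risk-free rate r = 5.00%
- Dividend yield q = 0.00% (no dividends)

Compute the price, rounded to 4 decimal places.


d1 = (ln(S/K) + (r - q + 0.5*sigma^2) * T) / (sigma * sqrt(T)) = 0.01709160
d2 = d1 - sigma * sqrt(T) = -0.20290840
exp(-rT) = 0.98757780; exp(-qT) = 1.00000000
P = K * exp(-rT) * N(-d2) - S_0 * exp(-qT) * N(-d1)
N(-d1) = 0.49318177; N(-d2) = 0.58039669
P = 11.1100 * 0.98757780 * 0.58039669 - 10.7500 * 1.00000000 * 0.49318177 = 1.0664

Answer: Price = 1.0664


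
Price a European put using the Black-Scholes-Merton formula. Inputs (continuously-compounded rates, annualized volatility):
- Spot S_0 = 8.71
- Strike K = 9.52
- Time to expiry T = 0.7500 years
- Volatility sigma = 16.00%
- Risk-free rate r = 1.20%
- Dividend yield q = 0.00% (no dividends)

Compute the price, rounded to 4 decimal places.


Answer: Price = 0.9444

Derivation:
d1 = (ln(S/K) + (r - q + 0.5*sigma^2) * T) / (sigma * sqrt(T)) = -0.50751296
d2 = d1 - sigma * sqrt(T) = -0.64607702
exp(-rT) = 0.99104038; exp(-qT) = 1.00000000
P = K * exp(-rT) * N(-d2) - S_0 * exp(-qT) * N(-d1)
N(-d1) = 0.69410253; N(-d2) = 0.74088526
P = 9.5200 * 0.99104038 * 0.74088526 - 8.7100 * 1.00000000 * 0.69410253 = 0.9444


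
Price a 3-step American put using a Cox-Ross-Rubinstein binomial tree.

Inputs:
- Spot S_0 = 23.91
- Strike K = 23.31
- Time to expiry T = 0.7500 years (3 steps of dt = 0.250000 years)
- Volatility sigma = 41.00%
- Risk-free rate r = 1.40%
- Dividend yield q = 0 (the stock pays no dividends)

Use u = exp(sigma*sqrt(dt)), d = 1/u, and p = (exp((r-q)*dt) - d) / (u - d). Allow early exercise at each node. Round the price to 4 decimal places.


dt = T/N = 0.250000
u = exp(sigma*sqrt(dt)) = 1.227525; d = 1/u = 0.814647
p = (exp((r-q)*dt) - d) / (u - d) = 0.457421
Discount per step: exp(-r*dt) = 0.996506
Stock lattice S(k, i) with i counting down-moves:
  k=0: S(0,0) = 23.9100
  k=1: S(1,0) = 29.3501; S(1,1) = 19.4782
  k=2: S(2,0) = 36.0280; S(2,1) = 23.9100; S(2,2) = 15.8679
  k=3: S(3,0) = 44.2253; S(3,1) = 29.3501; S(3,2) = 19.4782; S(3,3) = 12.9267
Terminal payoffs V(N, i) = max(K - S_T, 0):
  V(3,0) = 0.000000; V(3,1) = 0.000000; V(3,2) = 3.831783; V(3,3) = 10.383276
Backward induction: V(k, i) = exp(-r*dt) * [p * V(k+1, i) + (1-p) * V(k+1, i+1)]; then take max(V_cont, immediate exercise) for American.
  V(2,0) = exp(-r*dt) * [p*0.000000 + (1-p)*0.000000] = 0.000000; exercise = 0.000000; V(2,0) = max -> 0.000000
  V(2,1) = exp(-r*dt) * [p*0.000000 + (1-p)*3.831783] = 2.071782; exercise = 0.000000; V(2,1) = max -> 2.071782
  V(2,2) = exp(-r*dt) * [p*3.831783 + (1-p)*10.383276] = 7.360680; exercise = 7.442123; V(2,2) = max -> 7.442123
  V(1,0) = exp(-r*dt) * [p*0.000000 + (1-p)*2.071782] = 1.120179; exercise = 0.000000; V(1,0) = max -> 1.120179
  V(1,1) = exp(-r*dt) * [p*2.071782 + (1-p)*7.442123] = 4.968199; exercise = 3.831783; V(1,1) = max -> 4.968199
  V(0,0) = exp(-r*dt) * [p*1.120179 + (1-p)*4.968199] = 3.196826; exercise = 0.000000; V(0,0) = max -> 3.196826

Answer: Price = V(0,0) = 3.1968


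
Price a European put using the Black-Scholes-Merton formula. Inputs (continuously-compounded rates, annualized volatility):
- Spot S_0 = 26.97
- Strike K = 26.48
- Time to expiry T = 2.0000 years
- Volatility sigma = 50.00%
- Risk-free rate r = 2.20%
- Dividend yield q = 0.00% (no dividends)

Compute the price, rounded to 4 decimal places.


Answer: Price = 6.4393

Derivation:
d1 = (ln(S/K) + (r - q + 0.5*sigma^2) * T) / (sigma * sqrt(T)) = 0.44170897
d2 = d1 - sigma * sqrt(T) = -0.26539781
exp(-rT) = 0.95695396; exp(-qT) = 1.00000000
P = K * exp(-rT) * N(-d2) - S_0 * exp(-qT) * N(-d1)
N(-d1) = 0.32934991; N(-d2) = 0.60464849
P = 26.4800 * 0.95695396 * 0.60464849 - 26.9700 * 1.00000000 * 0.32934991 = 6.4393


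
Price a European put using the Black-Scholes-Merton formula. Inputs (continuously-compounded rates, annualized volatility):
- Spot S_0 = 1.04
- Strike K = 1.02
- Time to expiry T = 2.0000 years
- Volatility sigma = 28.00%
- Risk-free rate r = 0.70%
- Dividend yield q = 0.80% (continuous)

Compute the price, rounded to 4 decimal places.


Answer: Price = 0.1506

Derivation:
d1 = (ln(S/K) + (r - q + 0.5*sigma^2) * T) / (sigma * sqrt(T)) = 0.24197721
d2 = d1 - sigma * sqrt(T) = -0.15400259
exp(-rT) = 0.98609754; exp(-qT) = 0.98412732
P = K * exp(-rT) * N(-d2) - S_0 * exp(-qT) * N(-d1)
N(-d1) = 0.40439891; N(-d2) = 0.56119615
P = 1.0200 * 0.98609754 * 0.56119615 - 1.0400 * 0.98412732 * 0.40439891 = 0.1506


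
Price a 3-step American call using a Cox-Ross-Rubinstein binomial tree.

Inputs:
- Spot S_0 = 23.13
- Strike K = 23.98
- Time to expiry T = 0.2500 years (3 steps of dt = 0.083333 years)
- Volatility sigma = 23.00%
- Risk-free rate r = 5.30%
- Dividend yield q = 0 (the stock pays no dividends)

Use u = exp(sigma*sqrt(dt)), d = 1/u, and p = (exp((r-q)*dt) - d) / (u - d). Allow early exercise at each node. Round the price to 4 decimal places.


Answer: Price = V(0,0) = 0.8602

Derivation:
dt = T/N = 0.083333
u = exp(sigma*sqrt(dt)) = 1.068649; d = 1/u = 0.935761
p = (exp((r-q)*dt) - d) / (u - d) = 0.516717
Discount per step: exp(-r*dt) = 0.995593
Stock lattice S(k, i) with i counting down-moves:
  k=0: S(0,0) = 23.1300
  k=1: S(1,0) = 24.7179; S(1,1) = 21.6441
  k=2: S(2,0) = 26.4147; S(2,1) = 23.1300; S(2,2) = 20.2537
  k=3: S(3,0) = 28.2281; S(3,1) = 24.7179; S(3,2) = 21.6441; S(3,3) = 18.9527
Terminal payoffs V(N, i) = max(S_T - K, 0):
  V(3,0) = 4.248054; V(3,1) = 0.737853; V(3,2) = 0.000000; V(3,3) = 0.000000
Backward induction: V(k, i) = exp(-r*dt) * [p * V(k+1, i) + (1-p) * V(k+1, i+1)]; then take max(V_cont, immediate exercise) for American.
  V(2,0) = exp(-r*dt) * [p*4.248054 + (1-p)*0.737853] = 2.540388; exercise = 2.434710; V(2,0) = max -> 2.540388
  V(2,1) = exp(-r*dt) * [p*0.737853 + (1-p)*0.000000] = 0.379581; exercise = 0.000000; V(2,1) = max -> 0.379581
  V(2,2) = exp(-r*dt) * [p*0.000000 + (1-p)*0.000000] = 0.000000; exercise = 0.000000; V(2,2) = max -> 0.000000
  V(1,0) = exp(-r*dt) * [p*2.540388 + (1-p)*0.379581] = 1.489513; exercise = 0.737853; V(1,0) = max -> 1.489513
  V(1,1) = exp(-r*dt) * [p*0.379581 + (1-p)*0.000000] = 0.195271; exercise = 0.000000; V(1,1) = max -> 0.195271
  V(0,0) = exp(-r*dt) * [p*1.489513 + (1-p)*0.195271] = 0.860220; exercise = 0.000000; V(0,0) = max -> 0.860220


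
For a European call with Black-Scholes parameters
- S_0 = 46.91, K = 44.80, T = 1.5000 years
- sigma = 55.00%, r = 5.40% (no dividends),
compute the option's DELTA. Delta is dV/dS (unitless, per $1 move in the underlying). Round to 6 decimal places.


Answer: Delta = 0.700339

Derivation:
d1 = 0.5253750708; d2 = -0.1482346085
phi(d1) = 0.3475148032; exp(-qT) = 1.0000000000; exp(-rT) = 0.9221936914
N(d1) = 0.7003387600
Delta = exp(-qT) * N(d1) = 1.0000000000 * 0.7003387600 = 0.700339


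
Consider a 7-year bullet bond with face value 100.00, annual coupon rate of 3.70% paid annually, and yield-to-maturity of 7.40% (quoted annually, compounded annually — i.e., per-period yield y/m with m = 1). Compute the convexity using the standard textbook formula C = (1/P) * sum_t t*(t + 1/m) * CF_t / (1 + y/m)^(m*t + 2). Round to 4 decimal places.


Answer: Convexity = 41.2212

Derivation:
Coupon per period c = face * coupon_rate / m = 3.700000
Periods per year m = 1; per-period yield y/m = 0.074000
Number of cashflows N = 7
Cashflows (t years, CF_t, discount factor 1/(1+y/m)^(m*t), PV):
  t = 1.0000: CF_t = 3.700000, DF = 0.931099, PV = 3.445065
  t = 2.0000: CF_t = 3.700000, DF = 0.866945, PV = 3.207696
  t = 3.0000: CF_t = 3.700000, DF = 0.807211, PV = 2.986681
  t = 4.0000: CF_t = 3.700000, DF = 0.751593, PV = 2.780895
  t = 5.0000: CF_t = 3.700000, DF = 0.699808, PV = 2.589288
  t = 6.0000: CF_t = 3.700000, DF = 0.651590, PV = 2.410882
  t = 7.0000: CF_t = 103.700000, DF = 0.606694, PV = 62.914216
Price P = sum_t PV_t = 80.334723
Convexity numerator sum_t t*(t + 1/m) * CF_t / (1+y/m)^(m*t + 2):
  t = 1.0000: term = 5.973363
  t = 2.0000: term = 16.685370
  t = 3.0000: term = 31.071453
  t = 4.0000: term = 48.217649
  t = 5.0000: term = 67.343085
  t = 6.0000: term = 87.784282
  t = 7.0000: term = 3054.416458
Convexity = (1/P) * sum = 3311.491660 / 80.334723 = 41.221175


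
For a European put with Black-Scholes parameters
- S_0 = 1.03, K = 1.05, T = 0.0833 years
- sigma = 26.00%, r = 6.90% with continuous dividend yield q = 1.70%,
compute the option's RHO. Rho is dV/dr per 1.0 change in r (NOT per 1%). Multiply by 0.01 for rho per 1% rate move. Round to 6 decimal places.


Answer: Rho = -0.051597

Derivation:
d1 = -0.1610359516; d2 = -0.2360764739
phi(d1) = 0.3938028711; exp(-qT) = 0.9985849022; exp(-rT) = 0.9942687864
N(-d2) = 0.5933133354
Rho = -K*T*exp(-rT)*N(-d2) = -1.0500 * 0.0833 * 0.9942687864 * 0.5933133354 = -0.051597


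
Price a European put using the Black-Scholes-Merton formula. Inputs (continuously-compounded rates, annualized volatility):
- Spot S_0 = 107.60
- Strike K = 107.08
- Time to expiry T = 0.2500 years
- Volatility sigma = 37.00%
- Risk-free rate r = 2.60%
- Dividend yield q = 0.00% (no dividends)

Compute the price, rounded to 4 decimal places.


Answer: Price = 7.2932

Derivation:
d1 = (ln(S/K) + (r - q + 0.5*sigma^2) * T) / (sigma * sqrt(T)) = 0.15382124
d2 = d1 - sigma * sqrt(T) = -0.03117876
exp(-rT) = 0.99352108; exp(-qT) = 1.00000000
P = K * exp(-rT) * N(-d2) - S_0 * exp(-qT) * N(-d1)
N(-d1) = 0.43887534; N(-d2) = 0.51243651
P = 107.0800 * 0.99352108 * 0.51243651 - 107.6000 * 1.00000000 * 0.43887534 = 7.2932


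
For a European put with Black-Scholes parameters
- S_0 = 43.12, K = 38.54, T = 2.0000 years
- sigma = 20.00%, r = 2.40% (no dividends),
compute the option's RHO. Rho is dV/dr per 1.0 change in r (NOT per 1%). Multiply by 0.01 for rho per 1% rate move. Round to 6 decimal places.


d1 = 0.7081330180; d2 = 0.4252903056
phi(d1) = 0.3104710189; exp(-qT) = 1.0000000000; exp(-rT) = 0.9531337871
N(-d2) = 0.3353125299
Rho = -K*T*exp(-rT)*N(-d2) = -38.5400 * 2.0000 * 0.9531337871 * 0.3353125299 = -24.634591

Answer: Rho = -24.634591


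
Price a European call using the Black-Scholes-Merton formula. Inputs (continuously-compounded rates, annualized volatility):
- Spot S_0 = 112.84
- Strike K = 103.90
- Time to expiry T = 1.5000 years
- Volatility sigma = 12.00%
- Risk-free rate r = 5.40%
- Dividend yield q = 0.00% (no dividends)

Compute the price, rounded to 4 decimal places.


d1 = (ln(S/K) + (r - q + 0.5*sigma^2) * T) / (sigma * sqrt(T)) = 1.18624698
d2 = d1 - sigma * sqrt(T) = 1.03927759
exp(-rT) = 0.92219369; exp(-qT) = 1.00000000
C = S_0 * exp(-qT) * N(d1) - K * exp(-rT) * N(d2)
N(d1) = 0.88223761; N(d2) = 0.85066217
C = 112.8400 * 1.00000000 * 0.88223761 - 103.9000 * 0.92219369 * 0.85066217 = 18.0447

Answer: Price = 18.0447


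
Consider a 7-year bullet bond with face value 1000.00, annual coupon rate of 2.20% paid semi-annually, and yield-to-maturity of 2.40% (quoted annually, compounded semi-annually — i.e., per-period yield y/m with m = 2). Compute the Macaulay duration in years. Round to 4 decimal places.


Coupon per period c = face * coupon_rate / m = 11.000000
Periods per year m = 2; per-period yield y/m = 0.012000
Number of cashflows N = 14
Cashflows (t years, CF_t, discount factor 1/(1+y/m)^(m*t), PV):
  t = 0.5000: CF_t = 11.000000, DF = 0.988142, PV = 10.869565
  t = 1.0000: CF_t = 11.000000, DF = 0.976425, PV = 10.740677
  t = 1.5000: CF_t = 11.000000, DF = 0.964847, PV = 10.613317
  t = 2.0000: CF_t = 11.000000, DF = 0.953406, PV = 10.487468
  t = 2.5000: CF_t = 11.000000, DF = 0.942101, PV = 10.363110
  t = 3.0000: CF_t = 11.000000, DF = 0.930930, PV = 10.240228
  t = 3.5000: CF_t = 11.000000, DF = 0.919891, PV = 10.118802
  t = 4.0000: CF_t = 11.000000, DF = 0.908983, PV = 9.998816
  t = 4.5000: CF_t = 11.000000, DF = 0.898205, PV = 9.880253
  t = 5.0000: CF_t = 11.000000, DF = 0.887554, PV = 9.763096
  t = 5.5000: CF_t = 11.000000, DF = 0.877030, PV = 9.647328
  t = 6.0000: CF_t = 11.000000, DF = 0.866630, PV = 9.532933
  t = 6.5000: CF_t = 11.000000, DF = 0.856354, PV = 9.419894
  t = 7.0000: CF_t = 1011.000000, DF = 0.846200, PV = 855.507814
Price P = sum_t PV_t = 987.183302
Macaulay numerator sum_t t * PV_t:
  t * PV_t at t = 0.5000: 5.434783
  t * PV_t at t = 1.0000: 10.740677
  t * PV_t at t = 1.5000: 15.919976
  t * PV_t at t = 2.0000: 20.974935
  t * PV_t at t = 2.5000: 25.907776
  t * PV_t at t = 3.0000: 30.720683
  t * PV_t at t = 3.5000: 35.415807
  t * PV_t at t = 4.0000: 39.995265
  t * PV_t at t = 4.5000: 44.461139
  t * PV_t at t = 5.0000: 48.815480
  t * PV_t at t = 5.5000: 53.060304
  t * PV_t at t = 6.0000: 57.197597
  t * PV_t at t = 6.5000: 61.229312
  t * PV_t at t = 7.0000: 5988.554697
Macaulay duration D = (sum_t t * PV_t) / P = 6438.428431 / 987.183302 = 6.522019

Answer: Macaulay duration = 6.5220 years


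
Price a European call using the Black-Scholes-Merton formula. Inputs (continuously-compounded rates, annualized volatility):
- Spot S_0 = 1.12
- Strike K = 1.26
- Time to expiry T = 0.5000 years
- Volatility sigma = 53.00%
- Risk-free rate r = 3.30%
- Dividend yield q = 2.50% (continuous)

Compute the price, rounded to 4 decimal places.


Answer: Price = 0.1155

Derivation:
d1 = (ln(S/K) + (r - q + 0.5*sigma^2) * T) / (sigma * sqrt(T)) = -0.11622710
d2 = d1 - sigma * sqrt(T) = -0.49099370
exp(-rT) = 0.98363538; exp(-qT) = 0.98757780
C = S_0 * exp(-qT) * N(d1) - K * exp(-rT) * N(d2)
N(d1) = 0.45373628; N(d2) = 0.31171545
C = 1.1200 * 0.98757780 * 0.45373628 - 1.2600 * 0.98363538 * 0.31171545 = 0.1155


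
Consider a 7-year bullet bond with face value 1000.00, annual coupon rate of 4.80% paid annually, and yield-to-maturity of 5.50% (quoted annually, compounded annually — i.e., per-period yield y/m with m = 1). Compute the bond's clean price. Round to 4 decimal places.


Answer: Price = 960.2192

Derivation:
Coupon per period c = face * coupon_rate / m = 48.000000
Periods per year m = 1; per-period yield y/m = 0.055000
Number of cashflows N = 7
Cashflows (t years, CF_t, discount factor 1/(1+y/m)^(m*t), PV):
  t = 1.0000: CF_t = 48.000000, DF = 0.947867, PV = 45.497630
  t = 2.0000: CF_t = 48.000000, DF = 0.898452, PV = 43.125716
  t = 3.0000: CF_t = 48.000000, DF = 0.851614, PV = 40.877456
  t = 4.0000: CF_t = 48.000000, DF = 0.807217, PV = 38.746404
  t = 5.0000: CF_t = 48.000000, DF = 0.765134, PV = 36.726449
  t = 6.0000: CF_t = 48.000000, DF = 0.725246, PV = 34.811800
  t = 7.0000: CF_t = 1048.000000, DF = 0.687437, PV = 720.433775
Price P = sum_t PV_t = 960.219230


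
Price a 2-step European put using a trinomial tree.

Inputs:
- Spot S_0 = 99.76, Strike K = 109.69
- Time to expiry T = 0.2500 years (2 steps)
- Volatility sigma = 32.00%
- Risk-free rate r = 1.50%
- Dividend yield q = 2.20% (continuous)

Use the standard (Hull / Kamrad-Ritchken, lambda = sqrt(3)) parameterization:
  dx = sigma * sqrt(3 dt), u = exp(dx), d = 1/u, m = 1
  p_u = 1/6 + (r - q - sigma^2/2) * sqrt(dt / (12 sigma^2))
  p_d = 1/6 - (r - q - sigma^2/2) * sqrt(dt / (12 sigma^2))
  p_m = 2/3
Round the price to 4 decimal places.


dt = T/N = 0.125000; dx = sigma*sqrt(3*dt) = 0.195959
u = exp(dx) = 1.216477; d = 1/u = 0.822046
p_u = 0.148104, p_m = 0.666667, p_d = 0.185229
Discount per step: exp(-r*dt) = 0.998127
Stock lattice S(k, j) with j the centered position index:
  k=0: S(0,+0) = 99.7600
  k=1: S(1,-1) = 82.0073; S(1,+0) = 99.7600; S(1,+1) = 121.3558
  k=2: S(2,-2) = 67.4137; S(2,-1) = 82.0073; S(2,+0) = 99.7600; S(2,+1) = 121.3558; S(2,+2) = 147.6265
Terminal payoffs V(N, j) = max(K - S_T, 0):
  V(2,-2) = 42.276254; V(2,-1) = 27.682712; V(2,+0) = 9.930000; V(2,+1) = 0.000000; V(2,+2) = 0.000000
Backward induction: V(k, j) = exp(-r*dt) * [p_u * V(k+1, j+1) + p_m * V(k+1, j) + p_d * V(k+1, j-1)]
  V(1,-1) = exp(-r*dt) * [p_u*9.930000 + p_m*27.682712 + p_d*42.276254] = 27.704617
  V(1,+0) = exp(-r*dt) * [p_u*0.000000 + p_m*9.930000 + p_d*27.682712] = 11.725641
  V(1,+1) = exp(-r*dt) * [p_u*0.000000 + p_m*0.000000 + p_d*9.930000] = 1.835881
  V(0,+0) = exp(-r*dt) * [p_u*1.835881 + p_m*11.725641 + p_d*27.704617] = 13.195934

Answer: Price = V(0,0) = 13.1959
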